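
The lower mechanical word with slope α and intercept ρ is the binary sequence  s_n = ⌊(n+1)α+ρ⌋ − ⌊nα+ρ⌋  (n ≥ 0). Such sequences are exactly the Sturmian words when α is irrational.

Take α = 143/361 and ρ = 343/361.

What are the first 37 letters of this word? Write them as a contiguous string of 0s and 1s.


1010010100101001010010100101001010010

n=0: ⌊(1·143+343)/361⌋ − ⌊(0·143+343)/361⌋ = ⌊486/361⌋ − ⌊343/361⌋ = 1 − 0 = 1
n=1: ⌊(2·143+343)/361⌋ − ⌊(1·143+343)/361⌋ = ⌊629/361⌋ − ⌊486/361⌋ = 1 − 1 = 0
n=2: ⌊(3·143+343)/361⌋ − ⌊(2·143+343)/361⌋ = ⌊772/361⌋ − ⌊629/361⌋ = 2 − 1 = 1
n=3: ⌊(4·143+343)/361⌋ − ⌊(3·143+343)/361⌋ = ⌊915/361⌋ − ⌊772/361⌋ = 2 − 2 = 0
n=4: ⌊(5·143+343)/361⌋ − ⌊(4·143+343)/361⌋ = ⌊1058/361⌋ − ⌊915/361⌋ = 2 − 2 = 0
n=5: ⌊(6·143+343)/361⌋ − ⌊(5·143+343)/361⌋ = ⌊1201/361⌋ − ⌊1058/361⌋ = 3 − 2 = 1
n=6: ⌊(7·143+343)/361⌋ − ⌊(6·143+343)/361⌋ = ⌊1344/361⌋ − ⌊1201/361⌋ = 3 − 3 = 0
n=7: ⌊(8·143+343)/361⌋ − ⌊(7·143+343)/361⌋ = ⌊1487/361⌋ − ⌊1344/361⌋ = 4 − 3 = 1
n=8: ⌊(9·143+343)/361⌋ − ⌊(8·143+343)/361⌋ = ⌊1630/361⌋ − ⌊1487/361⌋ = 4 − 4 = 0
n=9: ⌊(10·143+343)/361⌋ − ⌊(9·143+343)/361⌋ = ⌊1773/361⌋ − ⌊1630/361⌋ = 4 − 4 = 0
n=10: ⌊(11·143+343)/361⌋ − ⌊(10·143+343)/361⌋ = ⌊1916/361⌋ − ⌊1773/361⌋ = 5 − 4 = 1
n=11: ⌊(12·143+343)/361⌋ − ⌊(11·143+343)/361⌋ = ⌊2059/361⌋ − ⌊1916/361⌋ = 5 − 5 = 0
n=12: ⌊(13·143+343)/361⌋ − ⌊(12·143+343)/361⌋ = ⌊2202/361⌋ − ⌊2059/361⌋ = 6 − 5 = 1
n=13: ⌊(14·143+343)/361⌋ − ⌊(13·143+343)/361⌋ = ⌊2345/361⌋ − ⌊2202/361⌋ = 6 − 6 = 0
n=14: ⌊(15·143+343)/361⌋ − ⌊(14·143+343)/361⌋ = ⌊2488/361⌋ − ⌊2345/361⌋ = 6 − 6 = 0
n=15: ⌊(16·143+343)/361⌋ − ⌊(15·143+343)/361⌋ = ⌊2631/361⌋ − ⌊2488/361⌋ = 7 − 6 = 1
n=16: ⌊(17·143+343)/361⌋ − ⌊(16·143+343)/361⌋ = ⌊2774/361⌋ − ⌊2631/361⌋ = 7 − 7 = 0
n=17: ⌊(18·143+343)/361⌋ − ⌊(17·143+343)/361⌋ = ⌊2917/361⌋ − ⌊2774/361⌋ = 8 − 7 = 1
n=18: ⌊(19·143+343)/361⌋ − ⌊(18·143+343)/361⌋ = ⌊3060/361⌋ − ⌊2917/361⌋ = 8 − 8 = 0
n=19: ⌊(20·143+343)/361⌋ − ⌊(19·143+343)/361⌋ = ⌊3203/361⌋ − ⌊3060/361⌋ = 8 − 8 = 0
n=20: ⌊(21·143+343)/361⌋ − ⌊(20·143+343)/361⌋ = ⌊3346/361⌋ − ⌊3203/361⌋ = 9 − 8 = 1
n=21: ⌊(22·143+343)/361⌋ − ⌊(21·143+343)/361⌋ = ⌊3489/361⌋ − ⌊3346/361⌋ = 9 − 9 = 0
n=22: ⌊(23·143+343)/361⌋ − ⌊(22·143+343)/361⌋ = ⌊3632/361⌋ − ⌊3489/361⌋ = 10 − 9 = 1
n=23: ⌊(24·143+343)/361⌋ − ⌊(23·143+343)/361⌋ = ⌊3775/361⌋ − ⌊3632/361⌋ = 10 − 10 = 0
n=24: ⌊(25·143+343)/361⌋ − ⌊(24·143+343)/361⌋ = ⌊3918/361⌋ − ⌊3775/361⌋ = 10 − 10 = 0
n=25: ⌊(26·143+343)/361⌋ − ⌊(25·143+343)/361⌋ = ⌊4061/361⌋ − ⌊3918/361⌋ = 11 − 10 = 1
n=26: ⌊(27·143+343)/361⌋ − ⌊(26·143+343)/361⌋ = ⌊4204/361⌋ − ⌊4061/361⌋ = 11 − 11 = 0
n=27: ⌊(28·143+343)/361⌋ − ⌊(27·143+343)/361⌋ = ⌊4347/361⌋ − ⌊4204/361⌋ = 12 − 11 = 1
n=28: ⌊(29·143+343)/361⌋ − ⌊(28·143+343)/361⌋ = ⌊4490/361⌋ − ⌊4347/361⌋ = 12 − 12 = 0
n=29: ⌊(30·143+343)/361⌋ − ⌊(29·143+343)/361⌋ = ⌊4633/361⌋ − ⌊4490/361⌋ = 12 − 12 = 0
n=30: ⌊(31·143+343)/361⌋ − ⌊(30·143+343)/361⌋ = ⌊4776/361⌋ − ⌊4633/361⌋ = 13 − 12 = 1
n=31: ⌊(32·143+343)/361⌋ − ⌊(31·143+343)/361⌋ = ⌊4919/361⌋ − ⌊4776/361⌋ = 13 − 13 = 0
n=32: ⌊(33·143+343)/361⌋ − ⌊(32·143+343)/361⌋ = ⌊5062/361⌋ − ⌊4919/361⌋ = 14 − 13 = 1
n=33: ⌊(34·143+343)/361⌋ − ⌊(33·143+343)/361⌋ = ⌊5205/361⌋ − ⌊5062/361⌋ = 14 − 14 = 0
n=34: ⌊(35·143+343)/361⌋ − ⌊(34·143+343)/361⌋ = ⌊5348/361⌋ − ⌊5205/361⌋ = 14 − 14 = 0
n=35: ⌊(36·143+343)/361⌋ − ⌊(35·143+343)/361⌋ = ⌊5491/361⌋ − ⌊5348/361⌋ = 15 − 14 = 1
n=36: ⌊(37·143+343)/361⌋ − ⌊(36·143+343)/361⌋ = ⌊5634/361⌋ − ⌊5491/361⌋ = 15 − 15 = 0


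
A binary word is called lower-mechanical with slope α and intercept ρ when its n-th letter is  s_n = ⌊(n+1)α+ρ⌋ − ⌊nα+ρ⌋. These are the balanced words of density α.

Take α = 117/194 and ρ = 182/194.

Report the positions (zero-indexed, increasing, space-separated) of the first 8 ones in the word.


0 1 3 5 6 8 10 11

n=0: ⌊299/194⌋−⌊182/194⌋ = 1−0 = 1  ← one
n=1: ⌊416/194⌋−⌊299/194⌋ = 2−1 = 1  ← one
n=2: ⌊533/194⌋−⌊416/194⌋ = 2−2 = 0
n=3: ⌊650/194⌋−⌊533/194⌋ = 3−2 = 1  ← one
n=4: ⌊767/194⌋−⌊650/194⌋ = 3−3 = 0
n=5: ⌊884/194⌋−⌊767/194⌋ = 4−3 = 1  ← one
n=6: ⌊1001/194⌋−⌊884/194⌋ = 5−4 = 1  ← one
n=7: ⌊1118/194⌋−⌊1001/194⌋ = 5−5 = 0
n=8: ⌊1235/194⌋−⌊1118/194⌋ = 6−5 = 1  ← one
n=9: ⌊1352/194⌋−⌊1235/194⌋ = 6−6 = 0
n=10: ⌊1469/194⌋−⌊1352/194⌋ = 7−6 = 1  ← one
n=11: ⌊1586/194⌋−⌊1469/194⌋ = 8−7 = 1  ← one
positions of the first 8 ones: 0 1 3 5 6 8 10 11


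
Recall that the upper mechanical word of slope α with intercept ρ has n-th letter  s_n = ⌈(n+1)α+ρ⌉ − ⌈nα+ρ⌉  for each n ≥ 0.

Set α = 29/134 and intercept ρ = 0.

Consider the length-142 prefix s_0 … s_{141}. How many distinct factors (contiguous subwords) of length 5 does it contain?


t_n = ⌈(n·29)/134⌉ for n = 0 … 142:
  n=0…9: ⌈0/134⌉=0 ⌈29/134⌉=1 ⌈58/134⌉=1 ⌈87/134⌉=1 ⌈116/134⌉=1 ⌈145/134⌉=2 ⌈174/134⌉=2 ⌈203/134⌉=2 ⌈232/134⌉=2 ⌈261/134⌉=2
  n=10…19: ⌈290/134⌉=3 ⌈319/134⌉=3 ⌈348/134⌉=3 ⌈377/134⌉=3 ⌈406/134⌉=4 ⌈435/134⌉=4 ⌈464/134⌉=4 ⌈493/134⌉=4 ⌈522/134⌉=4 ⌈551/134⌉=5
  n=20…29: ⌈580/134⌉=5 ⌈609/134⌉=5 ⌈638/134⌉=5 ⌈667/134⌉=5 ⌈696/134⌉=6 ⌈725/134⌉=6 ⌈754/134⌉=6 ⌈783/134⌉=6 ⌈812/134⌉=7 ⌈841/134⌉=7
  n=30…39: ⌈870/134⌉=7 ⌈899/134⌉=7 ⌈928/134⌉=7 ⌈957/134⌉=8 ⌈986/134⌉=8 ⌈1015/134⌉=8 ⌈1044/134⌉=8 ⌈1073/134⌉=9 ⌈1102/134⌉=9 ⌈1131/134⌉=9
  n=40…49: ⌈1160/134⌉=9 ⌈1189/134⌉=9 ⌈1218/134⌉=10 ⌈1247/134⌉=10 ⌈1276/134⌉=10 ⌈1305/134⌉=10 ⌈1334/134⌉=10 ⌈1363/134⌉=11 ⌈1392/134⌉=11 ⌈1421/134⌉=11
  n=50…59: ⌈1450/134⌉=11 ⌈1479/134⌉=12 ⌈1508/134⌉=12 ⌈1537/134⌉=12 ⌈1566/134⌉=12 ⌈1595/134⌉=12 ⌈1624/134⌉=13 ⌈1653/134⌉=13 ⌈1682/134⌉=13 ⌈1711/134⌉=13
  n=60…69: ⌈1740/134⌉=13 ⌈1769/134⌉=14 ⌈1798/134⌉=14 ⌈1827/134⌉=14 ⌈1856/134⌉=14 ⌈1885/134⌉=15 ⌈1914/134⌉=15 ⌈1943/134⌉=15 ⌈1972/134⌉=15 ⌈2001/134⌉=15
  n=70…79: ⌈2030/134⌉=16 ⌈2059/134⌉=16 ⌈2088/134⌉=16 ⌈2117/134⌉=16 ⌈2146/134⌉=17 ⌈2175/134⌉=17 ⌈2204/134⌉=17 ⌈2233/134⌉=17 ⌈2262/134⌉=17 ⌈2291/134⌉=18
  n=80…89: ⌈2320/134⌉=18 ⌈2349/134⌉=18 ⌈2378/134⌉=18 ⌈2407/134⌉=18 ⌈2436/134⌉=19 ⌈2465/134⌉=19 ⌈2494/134⌉=19 ⌈2523/134⌉=19 ⌈2552/134⌉=20 ⌈2581/134⌉=20
  n=90…99: ⌈2610/134⌉=20 ⌈2639/134⌉=20 ⌈2668/134⌉=20 ⌈2697/134⌉=21 ⌈2726/134⌉=21 ⌈2755/134⌉=21 ⌈2784/134⌉=21 ⌈2813/134⌉=21 ⌈2842/134⌉=22 ⌈2871/134⌉=22
  n=100…109: ⌈2900/134⌉=22 ⌈2929/134⌉=22 ⌈2958/134⌉=23 ⌈2987/134⌉=23 ⌈3016/134⌉=23 ⌈3045/134⌉=23 ⌈3074/134⌉=23 ⌈3103/134⌉=24 ⌈3132/134⌉=24 ⌈3161/134⌉=24
  n=110…119: ⌈3190/134⌉=24 ⌈3219/134⌉=25 ⌈3248/134⌉=25 ⌈3277/134⌉=25 ⌈3306/134⌉=25 ⌈3335/134⌉=25 ⌈3364/134⌉=26 ⌈3393/134⌉=26 ⌈3422/134⌉=26 ⌈3451/134⌉=26
  n=120…129: ⌈3480/134⌉=26 ⌈3509/134⌉=27 ⌈3538/134⌉=27 ⌈3567/134⌉=27 ⌈3596/134⌉=27 ⌈3625/134⌉=28 ⌈3654/134⌉=28 ⌈3683/134⌉=28 ⌈3712/134⌉=28 ⌈3741/134⌉=28
  n=130…139: ⌈3770/134⌉=29 ⌈3799/134⌉=29 ⌈3828/134⌉=29 ⌈3857/134⌉=29 ⌈3886/134⌉=29 ⌈3915/134⌉=30 ⌈3944/134⌉=30 ⌈3973/134⌉=30 ⌈4002/134⌉=30 ⌈4031/134⌉=31
  n=140…142: ⌈4060/134⌉=31 ⌈4089/134⌉=31 ⌈4118/134⌉=31
s_n = t_(n+1) − t_n for n = 0 … 141 gives
prefix = 1000100001000100001000010001000010001000010000100010000100001000100001000100001000010001000010000100010000100010000100001000100001000010001000
slide a length-5 window over [0..4] … [137..141] (138 windows); first occurrence of each distinct factor:
  [  0..  4] 10001
  [  1..  5] 00010
  [  2..  6] 00100
  [  3..  7] 01000
  [  4..  8] 10000
  [  5..  9] 00001
  (the other 132 windows repeat one of these)
distinct factors: {00001, 00010, 00100, 01000, 10000, 10001}
count = 6  (Sturmian bound for length 5 is 6)

6


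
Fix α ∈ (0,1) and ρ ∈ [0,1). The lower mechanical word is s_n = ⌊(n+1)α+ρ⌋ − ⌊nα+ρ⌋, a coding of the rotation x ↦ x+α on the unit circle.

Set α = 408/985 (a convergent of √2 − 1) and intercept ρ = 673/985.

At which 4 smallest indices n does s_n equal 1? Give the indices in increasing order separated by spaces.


n=0: ⌊1081/985⌋−⌊673/985⌋ = 1−0 = 1  ← one
n=1: ⌊1489/985⌋−⌊1081/985⌋ = 1−1 = 0
n=2: ⌊1897/985⌋−⌊1489/985⌋ = 1−1 = 0
n=3: ⌊2305/985⌋−⌊1897/985⌋ = 2−1 = 1  ← one
n=4: ⌊2713/985⌋−⌊2305/985⌋ = 2−2 = 0
n=5: ⌊3121/985⌋−⌊2713/985⌋ = 3−2 = 1  ← one
n=6: ⌊3529/985⌋−⌊3121/985⌋ = 3−3 = 0
n=7: ⌊3937/985⌋−⌊3529/985⌋ = 3−3 = 0
n=8: ⌊4345/985⌋−⌊3937/985⌋ = 4−3 = 1  ← one
positions of the first 4 ones: 0 3 5 8

0 3 5 8


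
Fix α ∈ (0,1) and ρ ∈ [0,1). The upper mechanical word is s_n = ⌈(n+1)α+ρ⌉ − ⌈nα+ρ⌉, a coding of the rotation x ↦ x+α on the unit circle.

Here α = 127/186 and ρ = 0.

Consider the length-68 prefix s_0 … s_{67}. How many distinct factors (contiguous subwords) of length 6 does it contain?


7

t_n = ⌈(n·127)/186⌉ for n = 0 … 68:
  n=0…9: ⌈0/186⌉=0 ⌈127/186⌉=1 ⌈254/186⌉=2 ⌈381/186⌉=3 ⌈508/186⌉=3 ⌈635/186⌉=4 ⌈762/186⌉=5 ⌈889/186⌉=5 ⌈1016/186⌉=6 ⌈1143/186⌉=7
  n=10…19: ⌈1270/186⌉=7 ⌈1397/186⌉=8 ⌈1524/186⌉=9 ⌈1651/186⌉=9 ⌈1778/186⌉=10 ⌈1905/186⌉=11 ⌈2032/186⌉=11 ⌈2159/186⌉=12 ⌈2286/186⌉=13 ⌈2413/186⌉=13
  n=20…29: ⌈2540/186⌉=14 ⌈2667/186⌉=15 ⌈2794/186⌉=16 ⌈2921/186⌉=16 ⌈3048/186⌉=17 ⌈3175/186⌉=18 ⌈3302/186⌉=18 ⌈3429/186⌉=19 ⌈3556/186⌉=20 ⌈3683/186⌉=20
  n=30…39: ⌈3810/186⌉=21 ⌈3937/186⌉=22 ⌈4064/186⌉=22 ⌈4191/186⌉=23 ⌈4318/186⌉=24 ⌈4445/186⌉=24 ⌈4572/186⌉=25 ⌈4699/186⌉=26 ⌈4826/186⌉=26 ⌈4953/186⌉=27
  n=40…49: ⌈5080/186⌉=28 ⌈5207/186⌉=28 ⌈5334/186⌉=29 ⌈5461/186⌉=30 ⌈5588/186⌉=31 ⌈5715/186⌉=31 ⌈5842/186⌉=32 ⌈5969/186⌉=33 ⌈6096/186⌉=33 ⌈6223/186⌉=34
  n=50…59: ⌈6350/186⌉=35 ⌈6477/186⌉=35 ⌈6604/186⌉=36 ⌈6731/186⌉=37 ⌈6858/186⌉=37 ⌈6985/186⌉=38 ⌈7112/186⌉=39 ⌈7239/186⌉=39 ⌈7366/186⌉=40 ⌈7493/186⌉=41
  n=60…68: ⌈7620/186⌉=41 ⌈7747/186⌉=42 ⌈7874/186⌉=43 ⌈8001/186⌉=44 ⌈8128/186⌉=44 ⌈8255/186⌉=45 ⌈8382/186⌉=46 ⌈8509/186⌉=46 ⌈8636/186⌉=47
s_n = t_(n+1) − t_n for n = 0 … 67 gives
prefix = 11101101101101101101110110110110110110110111011011011011011011101101
slide a length-6 window over [0..5] … [62..67] (63 windows); first occurrence of each distinct factor:
  [  0..  5] 111011
  [  1..  6] 110110
  [  2..  7] 101101
  [  3..  8] 011011
  [ 16.. 21] 110111
  [ 17.. 22] 101110
  [ 18.. 23] 011101
  (the other 56 windows repeat one of these)
distinct factors: {011011, 011101, 101101, 101110, 110110, 110111, 111011}
count = 7  (Sturmian bound for length 6 is 7)


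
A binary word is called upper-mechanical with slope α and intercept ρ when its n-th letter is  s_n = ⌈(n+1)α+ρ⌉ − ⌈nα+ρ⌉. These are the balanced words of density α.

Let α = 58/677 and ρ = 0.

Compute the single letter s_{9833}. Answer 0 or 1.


(n+1)α + ρ = (9834·58) / 677 = 570372/677
nα + ρ     = (9833·58) / 677 = 570314/677
⌈570372/677⌉ = 843,  ⌈570314/677⌉ = 843
s_{9833} = 843 − 843 = 0

0


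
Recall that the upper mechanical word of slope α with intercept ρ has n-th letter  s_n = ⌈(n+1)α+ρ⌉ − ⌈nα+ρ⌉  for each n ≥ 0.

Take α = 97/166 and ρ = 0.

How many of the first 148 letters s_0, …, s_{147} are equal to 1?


87

#1s = Σ_{n=0}^{147} s_n = Σ_{n=0}^{147} (⌈(n+1)α+ρ⌉ − ⌈nα+ρ⌉)
the sum telescopes: every ⌈nα+ρ⌉ with 0 < n < 148 appears once with + and once with −, leaving ⌈148α+ρ⌉ − ⌈0·α+ρ⌉
148α + ρ = (148·97) / 166 = 14356/166
ρ = 0/166
⌈14356/166⌉ = 87,  ⌈0/166⌉ = 0
#1s = 87 − 0 = 87


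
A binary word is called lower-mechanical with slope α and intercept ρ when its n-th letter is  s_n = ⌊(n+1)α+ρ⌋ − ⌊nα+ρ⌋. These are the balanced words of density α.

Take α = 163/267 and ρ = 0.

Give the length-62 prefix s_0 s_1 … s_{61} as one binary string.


01011010110101101011011010110101101011011010110101101011011010

n=0: ⌊(1·163)/267⌋ − ⌊(0·163)/267⌋ = ⌊163/267⌋ − ⌊0/267⌋ = 0 − 0 = 0
n=1: ⌊(2·163)/267⌋ − ⌊(1·163)/267⌋ = ⌊326/267⌋ − ⌊163/267⌋ = 1 − 0 = 1
n=2: ⌊(3·163)/267⌋ − ⌊(2·163)/267⌋ = ⌊489/267⌋ − ⌊326/267⌋ = 1 − 1 = 0
n=3: ⌊(4·163)/267⌋ − ⌊(3·163)/267⌋ = ⌊652/267⌋ − ⌊489/267⌋ = 2 − 1 = 1
n=4: ⌊(5·163)/267⌋ − ⌊(4·163)/267⌋ = ⌊815/267⌋ − ⌊652/267⌋ = 3 − 2 = 1
n=5: ⌊(6·163)/267⌋ − ⌊(5·163)/267⌋ = ⌊978/267⌋ − ⌊815/267⌋ = 3 − 3 = 0
n=6: ⌊(7·163)/267⌋ − ⌊(6·163)/267⌋ = ⌊1141/267⌋ − ⌊978/267⌋ = 4 − 3 = 1
n=7: ⌊(8·163)/267⌋ − ⌊(7·163)/267⌋ = ⌊1304/267⌋ − ⌊1141/267⌋ = 4 − 4 = 0
n=8: ⌊(9·163)/267⌋ − ⌊(8·163)/267⌋ = ⌊1467/267⌋ − ⌊1304/267⌋ = 5 − 4 = 1
n=9: ⌊(10·163)/267⌋ − ⌊(9·163)/267⌋ = ⌊1630/267⌋ − ⌊1467/267⌋ = 6 − 5 = 1
n=10: ⌊(11·163)/267⌋ − ⌊(10·163)/267⌋ = ⌊1793/267⌋ − ⌊1630/267⌋ = 6 − 6 = 0
n=11: ⌊(12·163)/267⌋ − ⌊(11·163)/267⌋ = ⌊1956/267⌋ − ⌊1793/267⌋ = 7 − 6 = 1
n=12: ⌊(13·163)/267⌋ − ⌊(12·163)/267⌋ = ⌊2119/267⌋ − ⌊1956/267⌋ = 7 − 7 = 0
n=13: ⌊(14·163)/267⌋ − ⌊(13·163)/267⌋ = ⌊2282/267⌋ − ⌊2119/267⌋ = 8 − 7 = 1
n=14: ⌊(15·163)/267⌋ − ⌊(14·163)/267⌋ = ⌊2445/267⌋ − ⌊2282/267⌋ = 9 − 8 = 1
n=15: ⌊(16·163)/267⌋ − ⌊(15·163)/267⌋ = ⌊2608/267⌋ − ⌊2445/267⌋ = 9 − 9 = 0
n=16: ⌊(17·163)/267⌋ − ⌊(16·163)/267⌋ = ⌊2771/267⌋ − ⌊2608/267⌋ = 10 − 9 = 1
n=17: ⌊(18·163)/267⌋ − ⌊(17·163)/267⌋ = ⌊2934/267⌋ − ⌊2771/267⌋ = 10 − 10 = 0
n=18: ⌊(19·163)/267⌋ − ⌊(18·163)/267⌋ = ⌊3097/267⌋ − ⌊2934/267⌋ = 11 − 10 = 1
n=19: ⌊(20·163)/267⌋ − ⌊(19·163)/267⌋ = ⌊3260/267⌋ − ⌊3097/267⌋ = 12 − 11 = 1
n=20: ⌊(21·163)/267⌋ − ⌊(20·163)/267⌋ = ⌊3423/267⌋ − ⌊3260/267⌋ = 12 − 12 = 0
n=21: ⌊(22·163)/267⌋ − ⌊(21·163)/267⌋ = ⌊3586/267⌋ − ⌊3423/267⌋ = 13 − 12 = 1
n=22: ⌊(23·163)/267⌋ − ⌊(22·163)/267⌋ = ⌊3749/267⌋ − ⌊3586/267⌋ = 14 − 13 = 1
n=23: ⌊(24·163)/267⌋ − ⌊(23·163)/267⌋ = ⌊3912/267⌋ − ⌊3749/267⌋ = 14 − 14 = 0
n=24: ⌊(25·163)/267⌋ − ⌊(24·163)/267⌋ = ⌊4075/267⌋ − ⌊3912/267⌋ = 15 − 14 = 1
n=25: ⌊(26·163)/267⌋ − ⌊(25·163)/267⌋ = ⌊4238/267⌋ − ⌊4075/267⌋ = 15 − 15 = 0
n=26: ⌊(27·163)/267⌋ − ⌊(26·163)/267⌋ = ⌊4401/267⌋ − ⌊4238/267⌋ = 16 − 15 = 1
n=27: ⌊(28·163)/267⌋ − ⌊(27·163)/267⌋ = ⌊4564/267⌋ − ⌊4401/267⌋ = 17 − 16 = 1
n=28: ⌊(29·163)/267⌋ − ⌊(28·163)/267⌋ = ⌊4727/267⌋ − ⌊4564/267⌋ = 17 − 17 = 0
n=29: ⌊(30·163)/267⌋ − ⌊(29·163)/267⌋ = ⌊4890/267⌋ − ⌊4727/267⌋ = 18 − 17 = 1
n=30: ⌊(31·163)/267⌋ − ⌊(30·163)/267⌋ = ⌊5053/267⌋ − ⌊4890/267⌋ = 18 − 18 = 0
n=31: ⌊(32·163)/267⌋ − ⌊(31·163)/267⌋ = ⌊5216/267⌋ − ⌊5053/267⌋ = 19 − 18 = 1
n=32: ⌊(33·163)/267⌋ − ⌊(32·163)/267⌋ = ⌊5379/267⌋ − ⌊5216/267⌋ = 20 − 19 = 1
n=33: ⌊(34·163)/267⌋ − ⌊(33·163)/267⌋ = ⌊5542/267⌋ − ⌊5379/267⌋ = 20 − 20 = 0
n=34: ⌊(35·163)/267⌋ − ⌊(34·163)/267⌋ = ⌊5705/267⌋ − ⌊5542/267⌋ = 21 − 20 = 1
n=35: ⌊(36·163)/267⌋ − ⌊(35·163)/267⌋ = ⌊5868/267⌋ − ⌊5705/267⌋ = 21 − 21 = 0
n=36: ⌊(37·163)/267⌋ − ⌊(36·163)/267⌋ = ⌊6031/267⌋ − ⌊5868/267⌋ = 22 − 21 = 1
n=37: ⌊(38·163)/267⌋ − ⌊(37·163)/267⌋ = ⌊6194/267⌋ − ⌊6031/267⌋ = 23 − 22 = 1
n=38: ⌊(39·163)/267⌋ − ⌊(38·163)/267⌋ = ⌊6357/267⌋ − ⌊6194/267⌋ = 23 − 23 = 0
n=39: ⌊(40·163)/267⌋ − ⌊(39·163)/267⌋ = ⌊6520/267⌋ − ⌊6357/267⌋ = 24 − 23 = 1
n=40: ⌊(41·163)/267⌋ − ⌊(40·163)/267⌋ = ⌊6683/267⌋ − ⌊6520/267⌋ = 25 − 24 = 1
n=41: ⌊(42·163)/267⌋ − ⌊(41·163)/267⌋ = ⌊6846/267⌋ − ⌊6683/267⌋ = 25 − 25 = 0
n=42: ⌊(43·163)/267⌋ − ⌊(42·163)/267⌋ = ⌊7009/267⌋ − ⌊6846/267⌋ = 26 − 25 = 1
n=43: ⌊(44·163)/267⌋ − ⌊(43·163)/267⌋ = ⌊7172/267⌋ − ⌊7009/267⌋ = 26 − 26 = 0
n=44: ⌊(45·163)/267⌋ − ⌊(44·163)/267⌋ = ⌊7335/267⌋ − ⌊7172/267⌋ = 27 − 26 = 1
n=45: ⌊(46·163)/267⌋ − ⌊(45·163)/267⌋ = ⌊7498/267⌋ − ⌊7335/267⌋ = 28 − 27 = 1
n=46: ⌊(47·163)/267⌋ − ⌊(46·163)/267⌋ = ⌊7661/267⌋ − ⌊7498/267⌋ = 28 − 28 = 0
n=47: ⌊(48·163)/267⌋ − ⌊(47·163)/267⌋ = ⌊7824/267⌋ − ⌊7661/267⌋ = 29 − 28 = 1
n=48: ⌊(49·163)/267⌋ − ⌊(48·163)/267⌋ = ⌊7987/267⌋ − ⌊7824/267⌋ = 29 − 29 = 0
n=49: ⌊(50·163)/267⌋ − ⌊(49·163)/267⌋ = ⌊8150/267⌋ − ⌊7987/267⌋ = 30 − 29 = 1
n=50: ⌊(51·163)/267⌋ − ⌊(50·163)/267⌋ = ⌊8313/267⌋ − ⌊8150/267⌋ = 31 − 30 = 1
n=51: ⌊(52·163)/267⌋ − ⌊(51·163)/267⌋ = ⌊8476/267⌋ − ⌊8313/267⌋ = 31 − 31 = 0
n=52: ⌊(53·163)/267⌋ − ⌊(52·163)/267⌋ = ⌊8639/267⌋ − ⌊8476/267⌋ = 32 − 31 = 1
n=53: ⌊(54·163)/267⌋ − ⌊(53·163)/267⌋ = ⌊8802/267⌋ − ⌊8639/267⌋ = 32 − 32 = 0
n=54: ⌊(55·163)/267⌋ − ⌊(54·163)/267⌋ = ⌊8965/267⌋ − ⌊8802/267⌋ = 33 − 32 = 1
n=55: ⌊(56·163)/267⌋ − ⌊(55·163)/267⌋ = ⌊9128/267⌋ − ⌊8965/267⌋ = 34 − 33 = 1
n=56: ⌊(57·163)/267⌋ − ⌊(56·163)/267⌋ = ⌊9291/267⌋ − ⌊9128/267⌋ = 34 − 34 = 0
n=57: ⌊(58·163)/267⌋ − ⌊(57·163)/267⌋ = ⌊9454/267⌋ − ⌊9291/267⌋ = 35 − 34 = 1
n=58: ⌊(59·163)/267⌋ − ⌊(58·163)/267⌋ = ⌊9617/267⌋ − ⌊9454/267⌋ = 36 − 35 = 1
n=59: ⌊(60·163)/267⌋ − ⌊(59·163)/267⌋ = ⌊9780/267⌋ − ⌊9617/267⌋ = 36 − 36 = 0
n=60: ⌊(61·163)/267⌋ − ⌊(60·163)/267⌋ = ⌊9943/267⌋ − ⌊9780/267⌋ = 37 − 36 = 1
n=61: ⌊(62·163)/267⌋ − ⌊(61·163)/267⌋ = ⌊10106/267⌋ − ⌊9943/267⌋ = 37 − 37 = 0


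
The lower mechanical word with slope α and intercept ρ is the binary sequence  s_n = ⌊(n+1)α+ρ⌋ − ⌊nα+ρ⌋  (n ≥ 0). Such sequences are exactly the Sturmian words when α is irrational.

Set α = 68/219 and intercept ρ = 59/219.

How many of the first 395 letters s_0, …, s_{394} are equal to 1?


#1s = Σ_{n=0}^{394} s_n = Σ_{n=0}^{394} (⌊(n+1)α+ρ⌋ − ⌊nα+ρ⌋)
the sum telescopes: every ⌊nα+ρ⌋ with 0 < n < 395 appears once with + and once with −, leaving ⌊395α+ρ⌋ − ⌊0·α+ρ⌋
395α + ρ = (395·68 + 59) / 219 = 26919/219
ρ = 59/219
⌊26919/219⌋ = 122,  ⌊59/219⌋ = 0
#1s = 122 − 0 = 122

122


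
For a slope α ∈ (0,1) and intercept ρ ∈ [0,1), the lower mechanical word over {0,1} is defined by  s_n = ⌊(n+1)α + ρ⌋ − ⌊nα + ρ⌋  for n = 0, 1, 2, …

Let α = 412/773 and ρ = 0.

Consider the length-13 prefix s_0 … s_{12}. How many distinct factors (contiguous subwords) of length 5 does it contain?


2

t_n = ⌊(n·412)/773⌋ for n = 0 … 13:
  n=0…9: ⌊0/773⌋=0 ⌊412/773⌋=0 ⌊824/773⌋=1 ⌊1236/773⌋=1 ⌊1648/773⌋=2 ⌊2060/773⌋=2 ⌊2472/773⌋=3 ⌊2884/773⌋=3 ⌊3296/773⌋=4 ⌊3708/773⌋=4
  n=10…13: ⌊4120/773⌋=5 ⌊4532/773⌋=5 ⌊4944/773⌋=6 ⌊5356/773⌋=6
s_n = t_(n+1) − t_n for n = 0 … 12 gives
prefix = 0101010101010
slide a length-5 window over [0..4] … [8..12] (9 windows); first occurrence of each distinct factor:
  [  0..  4] 01010
  [  1..  5] 10101
  (the other 7 windows repeat one of these)
distinct factors: {01010, 10101}
count = 2  (Sturmian bound for length 5 is 6)


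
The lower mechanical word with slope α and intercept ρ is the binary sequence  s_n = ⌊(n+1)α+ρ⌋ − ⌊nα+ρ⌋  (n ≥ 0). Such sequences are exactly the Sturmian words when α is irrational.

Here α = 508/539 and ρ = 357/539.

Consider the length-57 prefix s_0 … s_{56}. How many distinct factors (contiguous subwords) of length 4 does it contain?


t_n = ⌊(n·508+357)/539⌋ for n = 0 … 57:
  n=0…9: ⌊357/539⌋=0 ⌊865/539⌋=1 ⌊1373/539⌋=2 ⌊1881/539⌋=3 ⌊2389/539⌋=4 ⌊2897/539⌋=5 ⌊3405/539⌋=6 ⌊3913/539⌋=7 ⌊4421/539⌋=8 ⌊4929/539⌋=9
  n=10…19: ⌊5437/539⌋=10 ⌊5945/539⌋=11 ⌊6453/539⌋=11 ⌊6961/539⌋=12 ⌊7469/539⌋=13 ⌊7977/539⌋=14 ⌊8485/539⌋=15 ⌊8993/539⌋=16 ⌊9501/539⌋=17 ⌊10009/539⌋=18
  n=20…29: ⌊10517/539⌋=19 ⌊11025/539⌋=20 ⌊11533/539⌋=21 ⌊12041/539⌋=22 ⌊12549/539⌋=23 ⌊13057/539⌋=24 ⌊13565/539⌋=25 ⌊14073/539⌋=26 ⌊14581/539⌋=27 ⌊15089/539⌋=27
  n=30…39: ⌊15597/539⌋=28 ⌊16105/539⌋=29 ⌊16613/539⌋=30 ⌊17121/539⌋=31 ⌊17629/539⌋=32 ⌊18137/539⌋=33 ⌊18645/539⌋=34 ⌊19153/539⌋=35 ⌊19661/539⌋=36 ⌊20169/539⌋=37
  n=40…49: ⌊20677/539⌋=38 ⌊21185/539⌋=39 ⌊21693/539⌋=40 ⌊22201/539⌋=41 ⌊22709/539⌋=42 ⌊23217/539⌋=43 ⌊23725/539⌋=44 ⌊24233/539⌋=44 ⌊24741/539⌋=45 ⌊25249/539⌋=46
  n=50…57: ⌊25757/539⌋=47 ⌊26265/539⌋=48 ⌊26773/539⌋=49 ⌊27281/539⌋=50 ⌊27789/539⌋=51 ⌊28297/539⌋=52 ⌊28805/539⌋=53 ⌊29313/539⌋=54
s_n = t_(n+1) − t_n for n = 0 … 56 gives
prefix = 111111111110111111111111111101111111111111111101111111111
slide a length-4 window over [0..3] … [53..56] (54 windows); first occurrence of each distinct factor:
  [  0..  3] 1111
  [  8.. 11] 1110
  [  9.. 12] 1101
  [ 10.. 13] 1011
  [ 11.. 14] 0111
  (the other 49 windows repeat one of these)
distinct factors: {0111, 1011, 1101, 1110, 1111}
count = 5  (Sturmian bound for length 4 is 5)

5


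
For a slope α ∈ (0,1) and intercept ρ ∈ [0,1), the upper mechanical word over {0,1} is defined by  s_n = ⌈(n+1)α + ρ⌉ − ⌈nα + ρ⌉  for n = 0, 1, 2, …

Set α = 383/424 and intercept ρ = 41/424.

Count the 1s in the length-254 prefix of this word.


229

#1s = Σ_{n=0}^{253} s_n = Σ_{n=0}^{253} (⌈(n+1)α+ρ⌉ − ⌈nα+ρ⌉)
the sum telescopes: every ⌈nα+ρ⌉ with 0 < n < 254 appears once with + and once with −, leaving ⌈254α+ρ⌉ − ⌈0·α+ρ⌉
254α + ρ = (254·383 + 41) / 424 = 97323/424
ρ = 41/424
⌈97323/424⌉ = 230,  ⌈41/424⌉ = 1
#1s = 230 − 1 = 229


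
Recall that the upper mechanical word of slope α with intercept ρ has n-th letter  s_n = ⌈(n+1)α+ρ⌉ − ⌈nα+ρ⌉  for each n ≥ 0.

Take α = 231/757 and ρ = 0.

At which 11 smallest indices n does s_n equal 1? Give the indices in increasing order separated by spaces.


0 3 6 9 13 16 19 22 26 29 32

n=0: ⌈231/757⌉−⌈0/757⌉ = 1−0 = 1  ← one
n=1: ⌈462/757⌉−⌈231/757⌉ = 1−1 = 0
n=2: ⌈693/757⌉−⌈462/757⌉ = 1−1 = 0
n=3: ⌈924/757⌉−⌈693/757⌉ = 2−1 = 1  ← one
n=4: ⌈1155/757⌉−⌈924/757⌉ = 2−2 = 0
n=5: ⌈1386/757⌉−⌈1155/757⌉ = 2−2 = 0
n=6: ⌈1617/757⌉−⌈1386/757⌉ = 3−2 = 1  ← one
n=7: ⌈1848/757⌉−⌈1617/757⌉ = 3−3 = 0
n=8: ⌈2079/757⌉−⌈1848/757⌉ = 3−3 = 0
n=9: ⌈2310/757⌉−⌈2079/757⌉ = 4−3 = 1  ← one
n=10: ⌈2541/757⌉−⌈2310/757⌉ = 4−4 = 0
n=11: ⌈2772/757⌉−⌈2541/757⌉ = 4−4 = 0
n=12: ⌈3003/757⌉−⌈2772/757⌉ = 4−4 = 0
n=13: ⌈3234/757⌉−⌈3003/757⌉ = 5−4 = 1  ← one
n=14: ⌈3465/757⌉−⌈3234/757⌉ = 5−5 = 0
n=15: ⌈3696/757⌉−⌈3465/757⌉ = 5−5 = 0
n=16: ⌈3927/757⌉−⌈3696/757⌉ = 6−5 = 1  ← one
n=17: ⌈4158/757⌉−⌈3927/757⌉ = 6−6 = 0
n=18: ⌈4389/757⌉−⌈4158/757⌉ = 6−6 = 0
n=19: ⌈4620/757⌉−⌈4389/757⌉ = 7−6 = 1  ← one
n=20: ⌈4851/757⌉−⌈4620/757⌉ = 7−7 = 0
n=21: ⌈5082/757⌉−⌈4851/757⌉ = 7−7 = 0
n=22: ⌈5313/757⌉−⌈5082/757⌉ = 8−7 = 1  ← one
n=23: ⌈5544/757⌉−⌈5313/757⌉ = 8−8 = 0
n=24: ⌈5775/757⌉−⌈5544/757⌉ = 8−8 = 0
n=25: ⌈6006/757⌉−⌈5775/757⌉ = 8−8 = 0
n=26: ⌈6237/757⌉−⌈6006/757⌉ = 9−8 = 1  ← one
n=27: ⌈6468/757⌉−⌈6237/757⌉ = 9−9 = 0
n=28: ⌈6699/757⌉−⌈6468/757⌉ = 9−9 = 0
n=29: ⌈6930/757⌉−⌈6699/757⌉ = 10−9 = 1  ← one
n=30: ⌈7161/757⌉−⌈6930/757⌉ = 10−10 = 0
n=31: ⌈7392/757⌉−⌈7161/757⌉ = 10−10 = 0
n=32: ⌈7623/757⌉−⌈7392/757⌉ = 11−10 = 1  ← one
positions of the first 11 ones: 0 3 6 9 13 16 19 22 26 29 32


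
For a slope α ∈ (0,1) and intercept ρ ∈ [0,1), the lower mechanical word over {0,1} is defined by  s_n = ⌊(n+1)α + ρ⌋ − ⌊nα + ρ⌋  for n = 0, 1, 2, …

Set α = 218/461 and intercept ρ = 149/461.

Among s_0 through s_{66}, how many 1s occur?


32

#1s = Σ_{n=0}^{66} s_n = Σ_{n=0}^{66} (⌊(n+1)α+ρ⌋ − ⌊nα+ρ⌋)
the sum telescopes: every ⌊nα+ρ⌋ with 0 < n < 67 appears once with + and once with −, leaving ⌊67α+ρ⌋ − ⌊0·α+ρ⌋
67α + ρ = (67·218 + 149) / 461 = 14755/461
ρ = 149/461
⌊14755/461⌋ = 32,  ⌊149/461⌋ = 0
#1s = 32 − 0 = 32


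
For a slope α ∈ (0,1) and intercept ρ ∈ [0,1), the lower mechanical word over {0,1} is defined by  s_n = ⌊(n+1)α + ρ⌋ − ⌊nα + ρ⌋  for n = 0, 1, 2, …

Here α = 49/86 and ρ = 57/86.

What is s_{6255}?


(n+1)α + ρ = (6256·49 + 57) / 86 = 306601/86
nα + ρ     = (6255·49 + 57) / 86 = 306552/86
⌊306601/86⌋ = 3565,  ⌊306552/86⌋ = 3564
s_{6255} = 3565 − 3564 = 1

1


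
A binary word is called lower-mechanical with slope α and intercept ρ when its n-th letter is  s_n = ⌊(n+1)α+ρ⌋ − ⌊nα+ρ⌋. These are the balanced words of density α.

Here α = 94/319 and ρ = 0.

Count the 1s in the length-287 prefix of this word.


84

#1s = Σ_{n=0}^{286} s_n = Σ_{n=0}^{286} (⌊(n+1)α+ρ⌋ − ⌊nα+ρ⌋)
the sum telescopes: every ⌊nα+ρ⌋ with 0 < n < 287 appears once with + and once with −, leaving ⌊287α+ρ⌋ − ⌊0·α+ρ⌋
287α + ρ = (287·94) / 319 = 26978/319
ρ = 0/319
⌊26978/319⌋ = 84,  ⌊0/319⌋ = 0
#1s = 84 − 0 = 84


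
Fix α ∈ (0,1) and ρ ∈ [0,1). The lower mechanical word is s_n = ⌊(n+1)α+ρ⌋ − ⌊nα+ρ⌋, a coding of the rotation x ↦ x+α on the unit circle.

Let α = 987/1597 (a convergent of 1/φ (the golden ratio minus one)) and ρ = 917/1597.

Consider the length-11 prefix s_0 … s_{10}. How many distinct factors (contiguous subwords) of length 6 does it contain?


t_n = ⌊(n·987+917)/1597⌋ for n = 0 … 11:
  n=0…9: ⌊917/1597⌋=0 ⌊1904/1597⌋=1 ⌊2891/1597⌋=1 ⌊3878/1597⌋=2 ⌊4865/1597⌋=3 ⌊5852/1597⌋=3 ⌊6839/1597⌋=4 ⌊7826/1597⌋=4 ⌊8813/1597⌋=5 ⌊9800/1597⌋=6
  n=10…11: ⌊10787/1597⌋=6 ⌊11774/1597⌋=7
s_n = t_(n+1) − t_n for n = 0 … 10 gives
prefix = 10110101101
slide a length-6 window over [0..5] … [5..10] (6 windows); first occurrence of each distinct factor:
  [  0..  5] 101101
  [  1..  6] 011010
  [  2..  7] 110101
  [  3..  8] 101011
  [  4..  9] 010110
  (the other 1 window repeats one of these)
distinct factors: {010110, 011010, 101011, 101101, 110101}
count = 5  (Sturmian bound for length 6 is 7)

5


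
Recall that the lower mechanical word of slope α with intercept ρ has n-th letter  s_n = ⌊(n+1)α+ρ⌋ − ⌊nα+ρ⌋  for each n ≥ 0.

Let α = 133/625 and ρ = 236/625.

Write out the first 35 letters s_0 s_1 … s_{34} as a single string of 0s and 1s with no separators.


n=0: ⌊(1·133+236)/625⌋ − ⌊(0·133+236)/625⌋ = ⌊369/625⌋ − ⌊236/625⌋ = 0 − 0 = 0
n=1: ⌊(2·133+236)/625⌋ − ⌊(1·133+236)/625⌋ = ⌊502/625⌋ − ⌊369/625⌋ = 0 − 0 = 0
n=2: ⌊(3·133+236)/625⌋ − ⌊(2·133+236)/625⌋ = ⌊635/625⌋ − ⌊502/625⌋ = 1 − 0 = 1
n=3: ⌊(4·133+236)/625⌋ − ⌊(3·133+236)/625⌋ = ⌊768/625⌋ − ⌊635/625⌋ = 1 − 1 = 0
n=4: ⌊(5·133+236)/625⌋ − ⌊(4·133+236)/625⌋ = ⌊901/625⌋ − ⌊768/625⌋ = 1 − 1 = 0
n=5: ⌊(6·133+236)/625⌋ − ⌊(5·133+236)/625⌋ = ⌊1034/625⌋ − ⌊901/625⌋ = 1 − 1 = 0
n=6: ⌊(7·133+236)/625⌋ − ⌊(6·133+236)/625⌋ = ⌊1167/625⌋ − ⌊1034/625⌋ = 1 − 1 = 0
n=7: ⌊(8·133+236)/625⌋ − ⌊(7·133+236)/625⌋ = ⌊1300/625⌋ − ⌊1167/625⌋ = 2 − 1 = 1
n=8: ⌊(9·133+236)/625⌋ − ⌊(8·133+236)/625⌋ = ⌊1433/625⌋ − ⌊1300/625⌋ = 2 − 2 = 0
n=9: ⌊(10·133+236)/625⌋ − ⌊(9·133+236)/625⌋ = ⌊1566/625⌋ − ⌊1433/625⌋ = 2 − 2 = 0
n=10: ⌊(11·133+236)/625⌋ − ⌊(10·133+236)/625⌋ = ⌊1699/625⌋ − ⌊1566/625⌋ = 2 − 2 = 0
n=11: ⌊(12·133+236)/625⌋ − ⌊(11·133+236)/625⌋ = ⌊1832/625⌋ − ⌊1699/625⌋ = 2 − 2 = 0
n=12: ⌊(13·133+236)/625⌋ − ⌊(12·133+236)/625⌋ = ⌊1965/625⌋ − ⌊1832/625⌋ = 3 − 2 = 1
n=13: ⌊(14·133+236)/625⌋ − ⌊(13·133+236)/625⌋ = ⌊2098/625⌋ − ⌊1965/625⌋ = 3 − 3 = 0
n=14: ⌊(15·133+236)/625⌋ − ⌊(14·133+236)/625⌋ = ⌊2231/625⌋ − ⌊2098/625⌋ = 3 − 3 = 0
n=15: ⌊(16·133+236)/625⌋ − ⌊(15·133+236)/625⌋ = ⌊2364/625⌋ − ⌊2231/625⌋ = 3 − 3 = 0
n=16: ⌊(17·133+236)/625⌋ − ⌊(16·133+236)/625⌋ = ⌊2497/625⌋ − ⌊2364/625⌋ = 3 − 3 = 0
n=17: ⌊(18·133+236)/625⌋ − ⌊(17·133+236)/625⌋ = ⌊2630/625⌋ − ⌊2497/625⌋ = 4 − 3 = 1
n=18: ⌊(19·133+236)/625⌋ − ⌊(18·133+236)/625⌋ = ⌊2763/625⌋ − ⌊2630/625⌋ = 4 − 4 = 0
n=19: ⌊(20·133+236)/625⌋ − ⌊(19·133+236)/625⌋ = ⌊2896/625⌋ − ⌊2763/625⌋ = 4 − 4 = 0
n=20: ⌊(21·133+236)/625⌋ − ⌊(20·133+236)/625⌋ = ⌊3029/625⌋ − ⌊2896/625⌋ = 4 − 4 = 0
n=21: ⌊(22·133+236)/625⌋ − ⌊(21·133+236)/625⌋ = ⌊3162/625⌋ − ⌊3029/625⌋ = 5 − 4 = 1
n=22: ⌊(23·133+236)/625⌋ − ⌊(22·133+236)/625⌋ = ⌊3295/625⌋ − ⌊3162/625⌋ = 5 − 5 = 0
n=23: ⌊(24·133+236)/625⌋ − ⌊(23·133+236)/625⌋ = ⌊3428/625⌋ − ⌊3295/625⌋ = 5 − 5 = 0
n=24: ⌊(25·133+236)/625⌋ − ⌊(24·133+236)/625⌋ = ⌊3561/625⌋ − ⌊3428/625⌋ = 5 − 5 = 0
n=25: ⌊(26·133+236)/625⌋ − ⌊(25·133+236)/625⌋ = ⌊3694/625⌋ − ⌊3561/625⌋ = 5 − 5 = 0
n=26: ⌊(27·133+236)/625⌋ − ⌊(26·133+236)/625⌋ = ⌊3827/625⌋ − ⌊3694/625⌋ = 6 − 5 = 1
n=27: ⌊(28·133+236)/625⌋ − ⌊(27·133+236)/625⌋ = ⌊3960/625⌋ − ⌊3827/625⌋ = 6 − 6 = 0
n=28: ⌊(29·133+236)/625⌋ − ⌊(28·133+236)/625⌋ = ⌊4093/625⌋ − ⌊3960/625⌋ = 6 − 6 = 0
n=29: ⌊(30·133+236)/625⌋ − ⌊(29·133+236)/625⌋ = ⌊4226/625⌋ − ⌊4093/625⌋ = 6 − 6 = 0
n=30: ⌊(31·133+236)/625⌋ − ⌊(30·133+236)/625⌋ = ⌊4359/625⌋ − ⌊4226/625⌋ = 6 − 6 = 0
n=31: ⌊(32·133+236)/625⌋ − ⌊(31·133+236)/625⌋ = ⌊4492/625⌋ − ⌊4359/625⌋ = 7 − 6 = 1
n=32: ⌊(33·133+236)/625⌋ − ⌊(32·133+236)/625⌋ = ⌊4625/625⌋ − ⌊4492/625⌋ = 7 − 7 = 0
n=33: ⌊(34·133+236)/625⌋ − ⌊(33·133+236)/625⌋ = ⌊4758/625⌋ − ⌊4625/625⌋ = 7 − 7 = 0
n=34: ⌊(35·133+236)/625⌋ − ⌊(34·133+236)/625⌋ = ⌊4891/625⌋ − ⌊4758/625⌋ = 7 − 7 = 0

00100001000010000100010000100001000


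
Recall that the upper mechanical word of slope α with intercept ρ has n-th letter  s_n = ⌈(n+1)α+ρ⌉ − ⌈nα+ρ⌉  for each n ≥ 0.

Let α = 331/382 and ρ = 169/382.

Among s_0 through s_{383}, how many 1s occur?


333

#1s = Σ_{n=0}^{383} s_n = Σ_{n=0}^{383} (⌈(n+1)α+ρ⌉ − ⌈nα+ρ⌉)
the sum telescopes: every ⌈nα+ρ⌉ with 0 < n < 384 appears once with + and once with −, leaving ⌈384α+ρ⌉ − ⌈0·α+ρ⌉
384α + ρ = (384·331 + 169) / 382 = 127273/382
ρ = 169/382
⌈127273/382⌉ = 334,  ⌈169/382⌉ = 1
#1s = 334 − 1 = 333


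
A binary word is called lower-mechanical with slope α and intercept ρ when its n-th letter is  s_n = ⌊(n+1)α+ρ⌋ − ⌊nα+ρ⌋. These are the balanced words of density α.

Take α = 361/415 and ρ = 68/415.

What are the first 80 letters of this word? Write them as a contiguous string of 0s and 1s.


10111111011111110111111101111111011111101111111011111110111111011111110111111101

n=0: ⌊(1·361+68)/415⌋ − ⌊(0·361+68)/415⌋ = ⌊429/415⌋ − ⌊68/415⌋ = 1 − 0 = 1
n=1: ⌊(2·361+68)/415⌋ − ⌊(1·361+68)/415⌋ = ⌊790/415⌋ − ⌊429/415⌋ = 1 − 1 = 0
n=2: ⌊(3·361+68)/415⌋ − ⌊(2·361+68)/415⌋ = ⌊1151/415⌋ − ⌊790/415⌋ = 2 − 1 = 1
n=3: ⌊(4·361+68)/415⌋ − ⌊(3·361+68)/415⌋ = ⌊1512/415⌋ − ⌊1151/415⌋ = 3 − 2 = 1
n=4: ⌊(5·361+68)/415⌋ − ⌊(4·361+68)/415⌋ = ⌊1873/415⌋ − ⌊1512/415⌋ = 4 − 3 = 1
n=5: ⌊(6·361+68)/415⌋ − ⌊(5·361+68)/415⌋ = ⌊2234/415⌋ − ⌊1873/415⌋ = 5 − 4 = 1
n=6: ⌊(7·361+68)/415⌋ − ⌊(6·361+68)/415⌋ = ⌊2595/415⌋ − ⌊2234/415⌋ = 6 − 5 = 1
n=7: ⌊(8·361+68)/415⌋ − ⌊(7·361+68)/415⌋ = ⌊2956/415⌋ − ⌊2595/415⌋ = 7 − 6 = 1
n=8: ⌊(9·361+68)/415⌋ − ⌊(8·361+68)/415⌋ = ⌊3317/415⌋ − ⌊2956/415⌋ = 7 − 7 = 0
n=9: ⌊(10·361+68)/415⌋ − ⌊(9·361+68)/415⌋ = ⌊3678/415⌋ − ⌊3317/415⌋ = 8 − 7 = 1
n=10: ⌊(11·361+68)/415⌋ − ⌊(10·361+68)/415⌋ = ⌊4039/415⌋ − ⌊3678/415⌋ = 9 − 8 = 1
n=11: ⌊(12·361+68)/415⌋ − ⌊(11·361+68)/415⌋ = ⌊4400/415⌋ − ⌊4039/415⌋ = 10 − 9 = 1
n=12: ⌊(13·361+68)/415⌋ − ⌊(12·361+68)/415⌋ = ⌊4761/415⌋ − ⌊4400/415⌋ = 11 − 10 = 1
n=13: ⌊(14·361+68)/415⌋ − ⌊(13·361+68)/415⌋ = ⌊5122/415⌋ − ⌊4761/415⌋ = 12 − 11 = 1
n=14: ⌊(15·361+68)/415⌋ − ⌊(14·361+68)/415⌋ = ⌊5483/415⌋ − ⌊5122/415⌋ = 13 − 12 = 1
n=15: ⌊(16·361+68)/415⌋ − ⌊(15·361+68)/415⌋ = ⌊5844/415⌋ − ⌊5483/415⌋ = 14 − 13 = 1
n=16: ⌊(17·361+68)/415⌋ − ⌊(16·361+68)/415⌋ = ⌊6205/415⌋ − ⌊5844/415⌋ = 14 − 14 = 0
n=17: ⌊(18·361+68)/415⌋ − ⌊(17·361+68)/415⌋ = ⌊6566/415⌋ − ⌊6205/415⌋ = 15 − 14 = 1
n=18: ⌊(19·361+68)/415⌋ − ⌊(18·361+68)/415⌋ = ⌊6927/415⌋ − ⌊6566/415⌋ = 16 − 15 = 1
n=19: ⌊(20·361+68)/415⌋ − ⌊(19·361+68)/415⌋ = ⌊7288/415⌋ − ⌊6927/415⌋ = 17 − 16 = 1
n=20: ⌊(21·361+68)/415⌋ − ⌊(20·361+68)/415⌋ = ⌊7649/415⌋ − ⌊7288/415⌋ = 18 − 17 = 1
n=21: ⌊(22·361+68)/415⌋ − ⌊(21·361+68)/415⌋ = ⌊8010/415⌋ − ⌊7649/415⌋ = 19 − 18 = 1
n=22: ⌊(23·361+68)/415⌋ − ⌊(22·361+68)/415⌋ = ⌊8371/415⌋ − ⌊8010/415⌋ = 20 − 19 = 1
n=23: ⌊(24·361+68)/415⌋ − ⌊(23·361+68)/415⌋ = ⌊8732/415⌋ − ⌊8371/415⌋ = 21 − 20 = 1
n=24: ⌊(25·361+68)/415⌋ − ⌊(24·361+68)/415⌋ = ⌊9093/415⌋ − ⌊8732/415⌋ = 21 − 21 = 0
n=25: ⌊(26·361+68)/415⌋ − ⌊(25·361+68)/415⌋ = ⌊9454/415⌋ − ⌊9093/415⌋ = 22 − 21 = 1
n=26: ⌊(27·361+68)/415⌋ − ⌊(26·361+68)/415⌋ = ⌊9815/415⌋ − ⌊9454/415⌋ = 23 − 22 = 1
n=27: ⌊(28·361+68)/415⌋ − ⌊(27·361+68)/415⌋ = ⌊10176/415⌋ − ⌊9815/415⌋ = 24 − 23 = 1
n=28: ⌊(29·361+68)/415⌋ − ⌊(28·361+68)/415⌋ = ⌊10537/415⌋ − ⌊10176/415⌋ = 25 − 24 = 1
n=29: ⌊(30·361+68)/415⌋ − ⌊(29·361+68)/415⌋ = ⌊10898/415⌋ − ⌊10537/415⌋ = 26 − 25 = 1
n=30: ⌊(31·361+68)/415⌋ − ⌊(30·361+68)/415⌋ = ⌊11259/415⌋ − ⌊10898/415⌋ = 27 − 26 = 1
n=31: ⌊(32·361+68)/415⌋ − ⌊(31·361+68)/415⌋ = ⌊11620/415⌋ − ⌊11259/415⌋ = 28 − 27 = 1
n=32: ⌊(33·361+68)/415⌋ − ⌊(32·361+68)/415⌋ = ⌊11981/415⌋ − ⌊11620/415⌋ = 28 − 28 = 0
n=33: ⌊(34·361+68)/415⌋ − ⌊(33·361+68)/415⌋ = ⌊12342/415⌋ − ⌊11981/415⌋ = 29 − 28 = 1
n=34: ⌊(35·361+68)/415⌋ − ⌊(34·361+68)/415⌋ = ⌊12703/415⌋ − ⌊12342/415⌋ = 30 − 29 = 1
n=35: ⌊(36·361+68)/415⌋ − ⌊(35·361+68)/415⌋ = ⌊13064/415⌋ − ⌊12703/415⌋ = 31 − 30 = 1
n=36: ⌊(37·361+68)/415⌋ − ⌊(36·361+68)/415⌋ = ⌊13425/415⌋ − ⌊13064/415⌋ = 32 − 31 = 1
n=37: ⌊(38·361+68)/415⌋ − ⌊(37·361+68)/415⌋ = ⌊13786/415⌋ − ⌊13425/415⌋ = 33 − 32 = 1
n=38: ⌊(39·361+68)/415⌋ − ⌊(38·361+68)/415⌋ = ⌊14147/415⌋ − ⌊13786/415⌋ = 34 − 33 = 1
n=39: ⌊(40·361+68)/415⌋ − ⌊(39·361+68)/415⌋ = ⌊14508/415⌋ − ⌊14147/415⌋ = 34 − 34 = 0
n=40: ⌊(41·361+68)/415⌋ − ⌊(40·361+68)/415⌋ = ⌊14869/415⌋ − ⌊14508/415⌋ = 35 − 34 = 1
n=41: ⌊(42·361+68)/415⌋ − ⌊(41·361+68)/415⌋ = ⌊15230/415⌋ − ⌊14869/415⌋ = 36 − 35 = 1
n=42: ⌊(43·361+68)/415⌋ − ⌊(42·361+68)/415⌋ = ⌊15591/415⌋ − ⌊15230/415⌋ = 37 − 36 = 1
n=43: ⌊(44·361+68)/415⌋ − ⌊(43·361+68)/415⌋ = ⌊15952/415⌋ − ⌊15591/415⌋ = 38 − 37 = 1
n=44: ⌊(45·361+68)/415⌋ − ⌊(44·361+68)/415⌋ = ⌊16313/415⌋ − ⌊15952/415⌋ = 39 − 38 = 1
n=45: ⌊(46·361+68)/415⌋ − ⌊(45·361+68)/415⌋ = ⌊16674/415⌋ − ⌊16313/415⌋ = 40 − 39 = 1
n=46: ⌊(47·361+68)/415⌋ − ⌊(46·361+68)/415⌋ = ⌊17035/415⌋ − ⌊16674/415⌋ = 41 − 40 = 1
n=47: ⌊(48·361+68)/415⌋ − ⌊(47·361+68)/415⌋ = ⌊17396/415⌋ − ⌊17035/415⌋ = 41 − 41 = 0
n=48: ⌊(49·361+68)/415⌋ − ⌊(48·361+68)/415⌋ = ⌊17757/415⌋ − ⌊17396/415⌋ = 42 − 41 = 1
n=49: ⌊(50·361+68)/415⌋ − ⌊(49·361+68)/415⌋ = ⌊18118/415⌋ − ⌊17757/415⌋ = 43 − 42 = 1
n=50: ⌊(51·361+68)/415⌋ − ⌊(50·361+68)/415⌋ = ⌊18479/415⌋ − ⌊18118/415⌋ = 44 − 43 = 1
n=51: ⌊(52·361+68)/415⌋ − ⌊(51·361+68)/415⌋ = ⌊18840/415⌋ − ⌊18479/415⌋ = 45 − 44 = 1
n=52: ⌊(53·361+68)/415⌋ − ⌊(52·361+68)/415⌋ = ⌊19201/415⌋ − ⌊18840/415⌋ = 46 − 45 = 1
n=53: ⌊(54·361+68)/415⌋ − ⌊(53·361+68)/415⌋ = ⌊19562/415⌋ − ⌊19201/415⌋ = 47 − 46 = 1
n=54: ⌊(55·361+68)/415⌋ − ⌊(54·361+68)/415⌋ = ⌊19923/415⌋ − ⌊19562/415⌋ = 48 − 47 = 1
n=55: ⌊(56·361+68)/415⌋ − ⌊(55·361+68)/415⌋ = ⌊20284/415⌋ − ⌊19923/415⌋ = 48 − 48 = 0
n=56: ⌊(57·361+68)/415⌋ − ⌊(56·361+68)/415⌋ = ⌊20645/415⌋ − ⌊20284/415⌋ = 49 − 48 = 1
n=57: ⌊(58·361+68)/415⌋ − ⌊(57·361+68)/415⌋ = ⌊21006/415⌋ − ⌊20645/415⌋ = 50 − 49 = 1
n=58: ⌊(59·361+68)/415⌋ − ⌊(58·361+68)/415⌋ = ⌊21367/415⌋ − ⌊21006/415⌋ = 51 − 50 = 1
n=59: ⌊(60·361+68)/415⌋ − ⌊(59·361+68)/415⌋ = ⌊21728/415⌋ − ⌊21367/415⌋ = 52 − 51 = 1
n=60: ⌊(61·361+68)/415⌋ − ⌊(60·361+68)/415⌋ = ⌊22089/415⌋ − ⌊21728/415⌋ = 53 − 52 = 1
n=61: ⌊(62·361+68)/415⌋ − ⌊(61·361+68)/415⌋ = ⌊22450/415⌋ − ⌊22089/415⌋ = 54 − 53 = 1
n=62: ⌊(63·361+68)/415⌋ − ⌊(62·361+68)/415⌋ = ⌊22811/415⌋ − ⌊22450/415⌋ = 54 − 54 = 0
n=63: ⌊(64·361+68)/415⌋ − ⌊(63·361+68)/415⌋ = ⌊23172/415⌋ − ⌊22811/415⌋ = 55 − 54 = 1
n=64: ⌊(65·361+68)/415⌋ − ⌊(64·361+68)/415⌋ = ⌊23533/415⌋ − ⌊23172/415⌋ = 56 − 55 = 1
n=65: ⌊(66·361+68)/415⌋ − ⌊(65·361+68)/415⌋ = ⌊23894/415⌋ − ⌊23533/415⌋ = 57 − 56 = 1
n=66: ⌊(67·361+68)/415⌋ − ⌊(66·361+68)/415⌋ = ⌊24255/415⌋ − ⌊23894/415⌋ = 58 − 57 = 1
n=67: ⌊(68·361+68)/415⌋ − ⌊(67·361+68)/415⌋ = ⌊24616/415⌋ − ⌊24255/415⌋ = 59 − 58 = 1
n=68: ⌊(69·361+68)/415⌋ − ⌊(68·361+68)/415⌋ = ⌊24977/415⌋ − ⌊24616/415⌋ = 60 − 59 = 1
n=69: ⌊(70·361+68)/415⌋ − ⌊(69·361+68)/415⌋ = ⌊25338/415⌋ − ⌊24977/415⌋ = 61 − 60 = 1
n=70: ⌊(71·361+68)/415⌋ − ⌊(70·361+68)/415⌋ = ⌊25699/415⌋ − ⌊25338/415⌋ = 61 − 61 = 0
n=71: ⌊(72·361+68)/415⌋ − ⌊(71·361+68)/415⌋ = ⌊26060/415⌋ − ⌊25699/415⌋ = 62 − 61 = 1
n=72: ⌊(73·361+68)/415⌋ − ⌊(72·361+68)/415⌋ = ⌊26421/415⌋ − ⌊26060/415⌋ = 63 − 62 = 1
n=73: ⌊(74·361+68)/415⌋ − ⌊(73·361+68)/415⌋ = ⌊26782/415⌋ − ⌊26421/415⌋ = 64 − 63 = 1
n=74: ⌊(75·361+68)/415⌋ − ⌊(74·361+68)/415⌋ = ⌊27143/415⌋ − ⌊26782/415⌋ = 65 − 64 = 1
n=75: ⌊(76·361+68)/415⌋ − ⌊(75·361+68)/415⌋ = ⌊27504/415⌋ − ⌊27143/415⌋ = 66 − 65 = 1
n=76: ⌊(77·361+68)/415⌋ − ⌊(76·361+68)/415⌋ = ⌊27865/415⌋ − ⌊27504/415⌋ = 67 − 66 = 1
n=77: ⌊(78·361+68)/415⌋ − ⌊(77·361+68)/415⌋ = ⌊28226/415⌋ − ⌊27865/415⌋ = 68 − 67 = 1
n=78: ⌊(79·361+68)/415⌋ − ⌊(78·361+68)/415⌋ = ⌊28587/415⌋ − ⌊28226/415⌋ = 68 − 68 = 0
n=79: ⌊(80·361+68)/415⌋ − ⌊(79·361+68)/415⌋ = ⌊28948/415⌋ − ⌊28587/415⌋ = 69 − 68 = 1
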